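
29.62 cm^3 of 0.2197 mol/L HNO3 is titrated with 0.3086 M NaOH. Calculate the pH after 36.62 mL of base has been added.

n(acid) = 0.2197 x 0.02962 = 0.006508 mol; n(NaOH) added = 0.3086 x 0.03662 = 0.01130 mol.
Base is in excess by 0.01130 - 0.006508 = 0.004793 mol in a total volume of 0.06624 L.
[OH^-] = 0.004793/0.06624 = 0.07236 M, so pOH = 1.14 and pH = 14.00 - 1.14 = 12.86.

12.86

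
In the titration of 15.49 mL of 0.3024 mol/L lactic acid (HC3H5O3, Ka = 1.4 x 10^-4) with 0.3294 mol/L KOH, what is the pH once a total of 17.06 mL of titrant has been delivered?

n(acid) = 0.3024 x 0.01549 = 0.004684 mol; n(KOH) added = 0.3294 x 0.01706 = 0.005620 mol.
Base is in excess by 0.005620 - 0.004684 = 0.0009354 mol in a total volume of 0.03255 L.
[OH^-] = 0.0009354/0.03255 = 0.02874 M, so pOH = 1.54 and pH = 14.00 - 1.54 = 12.46.

12.46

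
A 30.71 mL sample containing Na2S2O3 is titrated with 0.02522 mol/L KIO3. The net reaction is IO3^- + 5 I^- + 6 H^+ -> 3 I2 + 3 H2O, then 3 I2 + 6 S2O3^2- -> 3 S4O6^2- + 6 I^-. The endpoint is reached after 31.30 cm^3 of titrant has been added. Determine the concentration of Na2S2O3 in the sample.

0.154 M

n(KIO3) = 0.02522 x 0.03130 = 0.0007894 mol.
From the balanced equation, 1 mol KIO3 reacts with 6 mol Na2S2O3, so n(Na2S2O3) = 0.0007894 x 6/1 = 0.004736 mol.
[Na2S2O3] = 0.004736 / 0.03071 L = 0.154 M.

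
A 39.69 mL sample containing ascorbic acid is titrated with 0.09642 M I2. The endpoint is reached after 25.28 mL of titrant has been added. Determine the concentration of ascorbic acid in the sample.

n(I2) = 0.09642 x 0.02528 = 0.002437 mol.
From the balanced equation, 1 mol I2 reacts with 1 mol ascorbic acid, so n(ascorbic acid) = 0.002437 x 1/1 = 0.002437 mol.
[ascorbic acid] = 0.002437 / 0.03969 L = 0.0614 M.

0.0614 M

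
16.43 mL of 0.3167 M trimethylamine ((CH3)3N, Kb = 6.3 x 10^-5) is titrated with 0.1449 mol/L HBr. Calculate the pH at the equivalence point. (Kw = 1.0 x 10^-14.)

5.40

n((CH3)3N) = 0.3167 x 0.01643 = 0.005203 mol; V(HBr) at equivalence = 0.005203/0.1449 = 0.03591 L.
At equivalence the base is fully converted to (CH3)3NH+; total volume = 0.05234 L, so [(CH3)3NH+] = 0.005203/0.05234 = 0.09941 M.
Ka((CH3)3NH+) = Kw/Kb = 1.0e-14 / 6.3 x 10^-5 = 1.59e-10.
[H^+] = sqrt(Ka x [(CH3)3NH+]) = sqrt(1.59e-10 x 0.09941) = 3.97e-6 M.
pH = -log(3.97e-6) = 5.40.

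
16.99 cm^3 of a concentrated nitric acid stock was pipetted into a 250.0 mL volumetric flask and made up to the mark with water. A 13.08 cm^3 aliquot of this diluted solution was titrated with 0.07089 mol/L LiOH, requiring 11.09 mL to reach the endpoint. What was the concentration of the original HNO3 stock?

0.884 M

n(LiOH) = 0.07089 x 0.01109 = 0.0007862 mol.
n(HNO3) in the aliquot = 0.0007862 mol.
[diluted HNO3] = 0.0007862 / 0.01308 = 0.06010 M.
Dilution factor = 250.0/16.99 = 14.71, so [stock] = 0.06010 x 14.71 = 0.884 M.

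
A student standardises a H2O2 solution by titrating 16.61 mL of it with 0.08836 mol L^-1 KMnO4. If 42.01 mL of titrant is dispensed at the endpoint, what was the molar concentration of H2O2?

0.559 M

n(KMnO4) = 0.08836 x 0.04201 = 0.003712 mol.
From the balanced equation, 2 mol KMnO4 reacts with 5 mol H2O2, so n(H2O2) = 0.003712 x 5/2 = 0.009280 mol.
[H2O2] = 0.009280 / 0.01661 L = 0.559 M.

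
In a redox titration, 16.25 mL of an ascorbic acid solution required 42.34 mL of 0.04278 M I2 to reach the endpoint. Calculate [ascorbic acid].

n(I2) = 0.04278 x 0.04234 = 0.001811 mol.
From the balanced equation, 1 mol I2 reacts with 1 mol ascorbic acid, so n(ascorbic acid) = 0.001811 x 1/1 = 0.001811 mol.
[ascorbic acid] = 0.001811 / 0.01625 L = 0.111 M.

0.111 M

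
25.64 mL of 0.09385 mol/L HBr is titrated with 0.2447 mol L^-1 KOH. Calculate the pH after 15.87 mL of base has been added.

12.55

n(acid) = 0.09385 x 0.02564 = 0.002406 mol; n(KOH) added = 0.2447 x 0.01587 = 0.003883 mol.
Base is in excess by 0.003883 - 0.002406 = 0.001477 mol in a total volume of 0.04151 L.
[OH^-] = 0.001477/0.04151 = 0.03558 M, so pOH = 1.45 and pH = 14.00 - 1.45 = 12.55.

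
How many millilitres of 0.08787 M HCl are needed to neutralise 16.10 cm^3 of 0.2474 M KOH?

45.3 mL

n(KOH) = 0.2474 mol/L x 0.01610 L = 0.003983 mol.
At equivalence n(HCl) = n(KOH) = 0.003983 mol.
V(HCl) = 0.003983 / 0.08787 = 0.04533 L = 45.3 mL.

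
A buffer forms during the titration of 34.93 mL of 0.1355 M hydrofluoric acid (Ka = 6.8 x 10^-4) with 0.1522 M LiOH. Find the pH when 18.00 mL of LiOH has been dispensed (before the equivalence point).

3.31

Initial n(HF) = 0.1355 x 0.03493 = 0.004733 mol.
n(LiOH) added = 0.1522 x 0.01800 = 0.002740 mol, converting that many moles of HF to F-.
Remaining n(HF) = 0.001993 mol; n(F-) = 0.002740 mol.
By Henderson-Hasselbalch, pH = pKa + log([A^-]/[HA]) = 3.17 + log(0.002740/0.001993) = 3.17 + (+0.14) = 3.31.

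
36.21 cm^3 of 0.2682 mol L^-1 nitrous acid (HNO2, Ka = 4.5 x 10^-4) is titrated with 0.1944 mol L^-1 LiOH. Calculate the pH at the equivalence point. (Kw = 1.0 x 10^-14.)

8.20

n(HNO2) = 0.2682 x 0.03621 = 0.009712 mol; V(LiOH) at equivalence = 0.009712/0.1944 = 0.04996 L.
At equivalence all the acid is converted to NO2-; total volume = 0.03621 + 0.04996 = 0.08617 L, so [NO2-] = 0.009712/0.08617 = 0.1127 M.
Kb = Kw/Ka = 1.0e-14 / 4.5 x 10^-4 = 2.22e-11.
[OH^-] = sqrt(Kb x [NO2-]) = sqrt(2.22e-11 x 0.1127) = 1.58e-6 M.
pOH = 5.80, so pH = 14.00 - 5.80 = 8.20.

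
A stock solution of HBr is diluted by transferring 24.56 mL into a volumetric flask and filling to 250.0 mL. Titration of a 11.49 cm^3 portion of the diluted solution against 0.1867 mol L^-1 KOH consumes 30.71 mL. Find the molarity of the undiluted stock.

n(KOH) = 0.1867 x 0.03071 = 0.005734 mol.
n(HBr) in the aliquot = 0.005734 mol.
[diluted HBr] = 0.005734 / 0.01149 = 0.4990 M.
Dilution factor = 250.0/24.56 = 10.18, so [stock] = 0.4990 x 10.18 = 5.08 M.

5.08 M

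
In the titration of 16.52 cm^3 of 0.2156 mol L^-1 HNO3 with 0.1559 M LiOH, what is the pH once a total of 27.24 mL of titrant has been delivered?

12.19

n(acid) = 0.2156 x 0.01652 = 0.003562 mol; n(LiOH) added = 0.1559 x 0.02724 = 0.004247 mol.
Base is in excess by 0.004247 - 0.003562 = 0.0006850 mol in a total volume of 0.04376 L.
[OH^-] = 0.0006850/0.04376 = 0.01565 M, so pOH = 1.81 and pH = 14.00 - 1.81 = 12.19.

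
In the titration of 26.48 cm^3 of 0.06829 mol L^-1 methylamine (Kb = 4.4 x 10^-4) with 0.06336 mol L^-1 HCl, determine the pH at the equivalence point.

n(CH3NH2) = 0.06829 x 0.02648 = 0.001808 mol; V(HCl) at equivalence = 0.001808/0.06336 = 0.02854 L.
At equivalence the base is fully converted to CH3NH3+; total volume = 0.05502 L, so [CH3NH3+] = 0.001808/0.05502 = 0.03287 M.
Ka(CH3NH3+) = Kw/Kb = 1.0e-14 / 4.4 x 10^-4 = 2.27e-11.
[H^+] = sqrt(Ka x [CH3NH3+]) = sqrt(2.27e-11 x 0.03287) = 8.64e-7 M.
pH = -log(8.64e-7) = 6.06.

6.06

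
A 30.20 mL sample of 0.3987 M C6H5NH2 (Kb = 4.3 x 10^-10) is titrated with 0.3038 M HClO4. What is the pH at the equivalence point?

2.70

n(C6H5NH2) = 0.3987 x 0.03020 = 0.01204 mol; V(HClO4) at equivalence = 0.01204/0.3038 = 0.03963 L.
At equivalence the base is fully converted to C6H5NH3+; total volume = 0.06983 L, so [C6H5NH3+] = 0.01204/0.06983 = 0.1724 M.
Ka(C6H5NH3+) = Kw/Kb = 1.0e-14 / 4.3 x 10^-10 = 2.33e-5.
[H^+] = sqrt(Ka x [C6H5NH3+]) = sqrt(2.33e-5 x 0.1724) = 0.00200 M.
pH = -log(0.00200) = 2.70.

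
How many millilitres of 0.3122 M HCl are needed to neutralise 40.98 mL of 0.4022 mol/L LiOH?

52.8 mL

n(LiOH) = 0.4022 mol/L x 0.04098 L = 0.01648 mol.
At equivalence n(HCl) = n(LiOH) = 0.01648 mol.
V(HCl) = 0.01648 / 0.3122 = 0.05279 L = 52.8 mL.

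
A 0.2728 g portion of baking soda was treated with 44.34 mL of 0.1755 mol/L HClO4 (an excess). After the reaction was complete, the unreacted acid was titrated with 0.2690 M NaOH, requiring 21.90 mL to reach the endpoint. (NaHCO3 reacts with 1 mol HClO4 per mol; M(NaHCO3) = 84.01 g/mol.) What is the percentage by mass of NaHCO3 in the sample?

Total n(HClO4) added = 0.1755 x 0.04434 = 0.007782 mol.
n(NaOH) used = 0.2690 x 0.02190 = 0.005891 mol, which equals the excess n(HClO4).
So n(HClO4) consumed by the sample = 0.007782 - 0.005891 = 0.001891 mol.
n(NaHCO3) = 0.001891 / 1 = 0.001891 mol.
mass NaHCO3 = 0.001891 x 84.01 = 0.1588 g, so %NaHCO3 = 0.1588/0.2728 x 100 = 58.2%.

58.2%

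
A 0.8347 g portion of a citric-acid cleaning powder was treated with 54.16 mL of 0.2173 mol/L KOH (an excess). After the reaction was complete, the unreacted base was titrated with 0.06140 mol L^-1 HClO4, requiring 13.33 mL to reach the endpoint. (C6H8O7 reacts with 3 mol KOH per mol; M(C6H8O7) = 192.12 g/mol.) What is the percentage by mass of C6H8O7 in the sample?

84.0%

Total n(KOH) added = 0.2173 x 0.05416 = 0.01177 mol.
n(HClO4) used = 0.06140 x 0.01333 = 0.0008185 mol, which equals the excess n(KOH).
So n(KOH) consumed by the sample = 0.01177 - 0.0008185 = 0.01095 mol.
n(C6H8O7) = 0.01095 / 3 = 0.003650 mol.
mass C6H8O7 = 0.003650 x 192.12 = 0.7013 g, so %C6H8O7 = 0.7013/0.8347 x 100 = 84.0%.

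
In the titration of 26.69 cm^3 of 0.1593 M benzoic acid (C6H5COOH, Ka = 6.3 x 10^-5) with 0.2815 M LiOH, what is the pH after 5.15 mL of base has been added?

Initial n(C6H5COOH) = 0.1593 x 0.02669 = 0.004252 mol.
n(LiOH) added = 0.2815 x 0.005150 = 0.001450 mol, converting that many moles of C6H5COOH to C6H5COO-.
Remaining n(C6H5COOH) = 0.002802 mol; n(C6H5COO-) = 0.001450 mol.
By Henderson-Hasselbalch, pH = pKa + log([A^-]/[HA]) = 4.20 + log(0.001450/0.002802) = 4.20 + (-0.29) = 3.91.

3.91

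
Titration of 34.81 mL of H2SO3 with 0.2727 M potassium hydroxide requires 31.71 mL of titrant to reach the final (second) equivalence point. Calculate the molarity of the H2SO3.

n(KOH) = 0.2727 x 0.03171 = 0.008647 mol.
At the final (second) equivalence point, 2 mol OH^- react per mol H2SO3, so n(H2SO3) = 0.008647 / 2 = 0.004324 mol.
[H2SO3] = 0.004324 / 0.03481 L = 0.124 M.

0.124 M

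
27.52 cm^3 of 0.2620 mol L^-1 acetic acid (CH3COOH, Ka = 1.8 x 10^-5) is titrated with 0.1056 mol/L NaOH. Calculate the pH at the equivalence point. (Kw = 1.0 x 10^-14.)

8.81

n(CH3COOH) = 0.2620 x 0.02752 = 0.007210 mol; V(NaOH) at equivalence = 0.007210/0.1056 = 0.06828 L.
At equivalence all the acid is converted to CH3COO-; total volume = 0.02752 + 0.06828 = 0.09580 L, so [CH3COO-] = 0.007210/0.09580 = 0.07526 M.
Kb = Kw/Ka = 1.0e-14 / 1.8 x 10^-5 = 5.56e-10.
[OH^-] = sqrt(Kb x [CH3COO-]) = sqrt(5.56e-10 x 0.07526) = 6.47e-6 M.
pOH = 5.19, so pH = 14.00 - 5.19 = 8.81.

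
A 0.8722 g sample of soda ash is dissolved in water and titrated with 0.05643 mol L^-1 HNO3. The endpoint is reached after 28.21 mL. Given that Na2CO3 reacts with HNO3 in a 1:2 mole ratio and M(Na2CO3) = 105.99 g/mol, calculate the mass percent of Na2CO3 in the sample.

n(HNO3) = 0.05643 x 0.02821 = 0.001592 mol.
n(Na2CO3) = 0.001592 / 2 = 0.0007959 mol.
mass of Na2CO3 = 0.0007959 x 105.99 = 0.08436 g.
% purity = 0.08436 / 0.8722 x 100 = 9.67%.

9.67%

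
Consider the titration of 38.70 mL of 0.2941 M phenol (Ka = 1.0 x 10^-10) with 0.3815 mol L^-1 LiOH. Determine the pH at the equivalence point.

11.61

n(C6H5OH) = 0.2941 x 0.03870 = 0.01138 mol; V(LiOH) at equivalence = 0.01138/0.3815 = 0.02983 L.
At equivalence all the acid is converted to C6H5O-; total volume = 0.03870 + 0.02983 = 0.06853 L, so [C6H5O-] = 0.01138/0.06853 = 0.1661 M.
Kb = Kw/Ka = 1.0e-14 / 1.0 x 10^-10 = 0.000100.
[OH^-] = sqrt(Kb x [C6H5O-]) = sqrt(0.000100 x 0.1661) = 0.00408 M.
pOH = 2.39, so pH = 14.00 - 2.39 = 11.61.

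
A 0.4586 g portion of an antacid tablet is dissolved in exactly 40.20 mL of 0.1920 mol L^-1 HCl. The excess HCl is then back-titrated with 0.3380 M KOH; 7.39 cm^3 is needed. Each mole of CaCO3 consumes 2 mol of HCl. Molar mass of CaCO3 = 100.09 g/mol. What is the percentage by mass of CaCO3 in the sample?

Total n(HCl) added = 0.1920 x 0.04020 = 0.007718 mol.
n(KOH) used = 0.3380 x 0.007390 = 0.002498 mol, which equals the excess n(HCl).
So n(HCl) consumed by the sample = 0.007718 - 0.002498 = 0.005221 mol.
n(CaCO3) = 0.005221 / 2 = 0.002610 mol.
mass CaCO3 = 0.002610 x 100.09 = 0.2613 g, so %CaCO3 = 0.2613/0.4586 x 100 = 57.0%.

57.0%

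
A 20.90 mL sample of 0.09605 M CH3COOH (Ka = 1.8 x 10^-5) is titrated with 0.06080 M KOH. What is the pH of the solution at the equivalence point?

8.66

n(CH3COOH) = 0.09605 x 0.02090 = 0.002007 mol; V(KOH) at equivalence = 0.002007/0.06080 = 0.03302 L.
At equivalence all the acid is converted to CH3COO-; total volume = 0.02090 + 0.03302 = 0.05392 L, so [CH3COO-] = 0.002007/0.05392 = 0.03723 M.
Kb = Kw/Ka = 1.0e-14 / 1.8 x 10^-5 = 5.56e-10.
[OH^-] = sqrt(Kb x [CH3COO-]) = sqrt(5.56e-10 x 0.03723) = 4.55e-6 M.
pOH = 5.34, so pH = 14.00 - 5.34 = 8.66.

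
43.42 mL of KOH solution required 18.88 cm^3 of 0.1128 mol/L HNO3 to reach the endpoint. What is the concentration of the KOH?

0.0490 M

n(HNO3) delivered = 0.1128 x 0.01888 = 0.002130 mol.
For a 1:1 reaction, n(KOH) = 0.002130 mol.
[KOH] = 0.002130 mol / 0.04342 L = 0.0490 M.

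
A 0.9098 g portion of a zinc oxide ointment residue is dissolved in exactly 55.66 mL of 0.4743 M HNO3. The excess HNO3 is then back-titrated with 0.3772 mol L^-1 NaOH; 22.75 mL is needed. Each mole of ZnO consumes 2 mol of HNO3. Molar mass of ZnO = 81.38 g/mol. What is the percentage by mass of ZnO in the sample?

79.7%

Total n(HNO3) added = 0.4743 x 0.05566 = 0.02640 mol.
n(NaOH) used = 0.3772 x 0.02275 = 0.008581 mol, which equals the excess n(HNO3).
So n(HNO3) consumed by the sample = 0.02640 - 0.008581 = 0.01782 mol.
n(ZnO) = 0.01782 / 2 = 0.008909 mol.
mass ZnO = 0.008909 x 81.38 = 0.7250 g, so %ZnO = 0.7250/0.9098 x 100 = 79.7%.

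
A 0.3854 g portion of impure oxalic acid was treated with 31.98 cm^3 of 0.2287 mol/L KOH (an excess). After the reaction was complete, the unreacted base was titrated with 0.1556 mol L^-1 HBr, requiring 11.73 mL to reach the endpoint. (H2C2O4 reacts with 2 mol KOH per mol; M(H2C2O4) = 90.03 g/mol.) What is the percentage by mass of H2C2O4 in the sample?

64.1%

Total n(KOH) added = 0.2287 x 0.03198 = 0.007314 mol.
n(HBr) used = 0.1556 x 0.01173 = 0.001825 mol, which equals the excess n(KOH).
So n(KOH) consumed by the sample = 0.007314 - 0.001825 = 0.005489 mol.
n(H2C2O4) = 0.005489 / 2 = 0.002744 mol.
mass H2C2O4 = 0.002744 x 90.03 = 0.2471 g, so %H2C2O4 = 0.2471/0.3854 x 100 = 64.1%.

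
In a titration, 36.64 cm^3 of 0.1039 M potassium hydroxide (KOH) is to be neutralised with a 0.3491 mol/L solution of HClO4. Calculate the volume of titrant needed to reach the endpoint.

10.9 mL

n(KOH) = 0.1039 mol/L x 0.03664 L = 0.003807 mol.
At equivalence n(HClO4) = n(KOH) = 0.003807 mol.
V(HClO4) = 0.003807 / 0.3491 = 0.01090 L = 10.9 mL.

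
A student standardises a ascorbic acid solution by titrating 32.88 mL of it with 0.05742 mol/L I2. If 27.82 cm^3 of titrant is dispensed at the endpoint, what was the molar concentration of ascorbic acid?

n(I2) = 0.05742 x 0.02782 = 0.001597 mol.
From the balanced equation, 1 mol I2 reacts with 1 mol ascorbic acid, so n(ascorbic acid) = 0.001597 x 1/1 = 0.001597 mol.
[ascorbic acid] = 0.001597 / 0.03288 L = 0.0486 M.

0.0486 M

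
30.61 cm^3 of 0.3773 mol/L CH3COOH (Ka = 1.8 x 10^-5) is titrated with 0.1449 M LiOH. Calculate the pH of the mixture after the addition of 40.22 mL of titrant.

Initial n(CH3COOH) = 0.3773 x 0.03061 = 0.01155 mol.
n(LiOH) added = 0.1449 x 0.04022 = 0.005828 mol, converting that many moles of CH3COOH to CH3COO-.
Remaining n(CH3COOH) = 0.005721 mol; n(CH3COO-) = 0.005828 mol.
By Henderson-Hasselbalch, pH = pKa + log([A^-]/[HA]) = 4.74 + log(0.005828/0.005721) = 4.74 + (+0.01) = 4.75.

4.75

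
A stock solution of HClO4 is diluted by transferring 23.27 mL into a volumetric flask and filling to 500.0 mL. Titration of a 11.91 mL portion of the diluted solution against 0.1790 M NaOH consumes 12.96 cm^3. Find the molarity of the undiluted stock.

4.19 M

n(NaOH) = 0.1790 x 0.01296 = 0.002320 mol.
n(HClO4) in the aliquot = 0.002320 mol.
[diluted HClO4] = 0.002320 / 0.01191 = 0.1948 M.
Dilution factor = 500.0/23.27 = 21.49, so [stock] = 0.1948 x 21.49 = 4.19 M.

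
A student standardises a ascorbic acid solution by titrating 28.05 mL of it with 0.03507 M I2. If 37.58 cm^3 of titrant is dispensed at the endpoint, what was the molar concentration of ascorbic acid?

n(I2) = 0.03507 x 0.03758 = 0.001318 mol.
From the balanced equation, 1 mol I2 reacts with 1 mol ascorbic acid, so n(ascorbic acid) = 0.001318 x 1/1 = 0.001318 mol.
[ascorbic acid] = 0.001318 / 0.02805 L = 0.0470 M.

0.0470 M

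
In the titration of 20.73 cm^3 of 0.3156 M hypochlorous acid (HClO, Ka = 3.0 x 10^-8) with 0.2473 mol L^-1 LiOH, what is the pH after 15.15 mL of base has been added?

7.65

Initial n(HClO) = 0.3156 x 0.02073 = 0.006542 mol.
n(LiOH) added = 0.2473 x 0.01515 = 0.003747 mol, converting that many moles of HClO to ClO-.
Remaining n(HClO) = 0.002796 mol; n(ClO-) = 0.003747 mol.
By Henderson-Hasselbalch, pH = pKa + log([A^-]/[HA]) = 7.52 + log(0.003747/0.002796) = 7.52 + (+0.13) = 7.65.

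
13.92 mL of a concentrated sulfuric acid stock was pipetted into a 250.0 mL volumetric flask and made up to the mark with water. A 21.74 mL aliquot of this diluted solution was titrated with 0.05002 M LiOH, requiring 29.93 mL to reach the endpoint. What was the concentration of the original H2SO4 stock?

0.618 M

n(LiOH) = 0.05002 x 0.02993 = 0.001497 mol.
n(H2SO4) in the aliquot = 0.001497 x 1/2 = 0.0007485 mol.
[diluted H2SO4] = 0.0007485 / 0.02174 = 0.03443 M.
Dilution factor = 250.0/13.92 = 17.96, so [stock] = 0.03443 x 17.96 = 0.618 M.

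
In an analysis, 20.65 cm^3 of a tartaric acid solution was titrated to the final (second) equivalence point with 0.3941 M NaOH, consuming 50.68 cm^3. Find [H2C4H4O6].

n(NaOH) = 0.3941 x 0.05068 = 0.01997 mol.
At the final (second) equivalence point, 2 mol OH^- react per mol H2C4H4O6, so n(H2C4H4O6) = 0.01997 / 2 = 0.009986 mol.
[H2C4H4O6] = 0.009986 / 0.02065 L = 0.484 M.

0.484 M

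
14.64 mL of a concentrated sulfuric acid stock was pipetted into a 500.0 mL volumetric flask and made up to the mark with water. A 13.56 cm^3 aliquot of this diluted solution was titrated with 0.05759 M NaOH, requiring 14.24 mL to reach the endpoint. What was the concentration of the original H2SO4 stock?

n(NaOH) = 0.05759 x 0.01424 = 0.0008201 mol.
n(H2SO4) in the aliquot = 0.0008201 x 1/2 = 0.0004100 mol.
[diluted H2SO4] = 0.0004100 / 0.01356 = 0.03024 M.
Dilution factor = 500.0/14.64 = 34.15, so [stock] = 0.03024 x 34.15 = 1.03 M.

1.03 M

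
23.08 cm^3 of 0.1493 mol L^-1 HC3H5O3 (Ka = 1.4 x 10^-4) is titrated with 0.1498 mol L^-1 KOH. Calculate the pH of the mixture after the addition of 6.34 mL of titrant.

3.43

Initial n(HC3H5O3) = 0.1493 x 0.02308 = 0.003446 mol.
n(KOH) added = 0.1498 x 0.006340 = 0.0009497 mol, converting that many moles of HC3H5O3 to C3H5O3-.
Remaining n(HC3H5O3) = 0.002496 mol; n(C3H5O3-) = 0.0009497 mol.
By Henderson-Hasselbalch, pH = pKa + log([A^-]/[HA]) = 3.85 + log(0.0009497/0.002496) = 3.85 + (-0.42) = 3.43.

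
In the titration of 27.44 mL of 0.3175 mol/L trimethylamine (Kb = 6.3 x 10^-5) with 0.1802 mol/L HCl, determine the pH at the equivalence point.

n((CH3)3N) = 0.3175 x 0.02744 = 0.008712 mol; V(HCl) at equivalence = 0.008712/0.1802 = 0.04835 L.
At equivalence the base is fully converted to (CH3)3NH+; total volume = 0.07579 L, so [(CH3)3NH+] = 0.008712/0.07579 = 0.1150 M.
Ka((CH3)3NH+) = Kw/Kb = 1.0e-14 / 6.3 x 10^-5 = 1.59e-10.
[H^+] = sqrt(Ka x [(CH3)3NH+]) = sqrt(1.59e-10 x 0.1150) = 4.27e-6 M.
pH = -log(4.27e-6) = 5.37.

5.37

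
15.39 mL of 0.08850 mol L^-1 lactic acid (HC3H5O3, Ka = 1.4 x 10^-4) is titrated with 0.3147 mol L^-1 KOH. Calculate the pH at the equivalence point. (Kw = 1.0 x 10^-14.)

8.35

n(HC3H5O3) = 0.08850 x 0.01539 = 0.001362 mol; V(KOH) at equivalence = 0.001362/0.3147 = 0.004328 L.
At equivalence all the acid is converted to C3H5O3-; total volume = 0.01539 + 0.004328 = 0.01972 L, so [C3H5O3-] = 0.001362/0.01972 = 0.06907 M.
Kb = Kw/Ka = 1.0e-14 / 1.4 x 10^-4 = 7.14e-11.
[OH^-] = sqrt(Kb x [C3H5O3-]) = sqrt(7.14e-11 x 0.06907) = 2.22e-6 M.
pOH = 5.65, so pH = 14.00 - 5.65 = 8.35.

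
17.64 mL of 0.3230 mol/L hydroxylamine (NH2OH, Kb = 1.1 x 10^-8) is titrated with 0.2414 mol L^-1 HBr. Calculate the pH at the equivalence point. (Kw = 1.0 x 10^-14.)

3.45

n(NH2OH) = 0.3230 x 0.01764 = 0.005698 mol; V(HBr) at equivalence = 0.005698/0.2414 = 0.02360 L.
At equivalence the base is fully converted to NH3OH+; total volume = 0.04124 L, so [NH3OH+] = 0.005698/0.04124 = 0.1382 M.
Ka(NH3OH+) = Kw/Kb = 1.0e-14 / 1.1 x 10^-8 = 9.09e-7.
[H^+] = sqrt(Ka x [NH3OH+]) = sqrt(9.09e-7 x 0.1382) = 0.000354 M.
pH = -log(0.000354) = 3.45.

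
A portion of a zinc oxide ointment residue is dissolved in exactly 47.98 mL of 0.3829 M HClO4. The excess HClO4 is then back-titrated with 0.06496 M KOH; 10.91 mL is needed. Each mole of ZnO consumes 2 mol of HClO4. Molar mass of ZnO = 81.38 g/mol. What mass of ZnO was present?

Total n(HClO4) added = 0.3829 x 0.04798 = 0.01837 mol.
n(KOH) used = 0.06496 x 0.01091 = 0.0007087 mol, which equals the excess n(HClO4).
So n(HClO4) consumed by the sample = 0.01837 - 0.0007087 = 0.01766 mol.
n(ZnO) = 0.01766 / 2 = 0.008831 mol.
mass = 0.008831 mol x 81.38 g/mol = 0.719 g.

0.719 g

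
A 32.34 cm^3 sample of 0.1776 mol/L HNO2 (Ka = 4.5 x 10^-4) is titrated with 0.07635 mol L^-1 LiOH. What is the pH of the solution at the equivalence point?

8.04

n(HNO2) = 0.1776 x 0.03234 = 0.005744 mol; V(LiOH) at equivalence = 0.005744/0.07635 = 0.07523 L.
At equivalence all the acid is converted to NO2-; total volume = 0.03234 + 0.07523 = 0.1076 L, so [NO2-] = 0.005744/0.1076 = 0.05340 M.
Kb = Kw/Ka = 1.0e-14 / 4.5 x 10^-4 = 2.22e-11.
[OH^-] = sqrt(Kb x [NO2-]) = sqrt(2.22e-11 x 0.05340) = 1.09e-6 M.
pOH = 5.96, so pH = 14.00 - 5.96 = 8.04.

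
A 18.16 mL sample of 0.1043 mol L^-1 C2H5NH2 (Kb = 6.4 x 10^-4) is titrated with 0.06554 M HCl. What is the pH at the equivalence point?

6.10

n(C2H5NH2) = 0.1043 x 0.01816 = 0.001894 mol; V(HCl) at equivalence = 0.001894/0.06554 = 0.02890 L.
At equivalence the base is fully converted to C2H5NH3+; total volume = 0.04706 L, so [C2H5NH3+] = 0.001894/0.04706 = 0.04025 M.
Ka(C2H5NH3+) = Kw/Kb = 1.0e-14 / 6.4 x 10^-4 = 1.56e-11.
[H^+] = sqrt(Ka x [C2H5NH3+]) = sqrt(1.56e-11 x 0.04025) = 7.93e-7 M.
pH = -log(7.93e-7) = 6.10.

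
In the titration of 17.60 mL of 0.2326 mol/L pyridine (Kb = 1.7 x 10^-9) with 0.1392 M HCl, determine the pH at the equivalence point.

3.15

n(C5H5N) = 0.2326 x 0.01760 = 0.004094 mol; V(HCl) at equivalence = 0.004094/0.1392 = 0.02941 L.
At equivalence the base is fully converted to C5H5NH+; total volume = 0.04701 L, so [C5H5NH+] = 0.004094/0.04701 = 0.08708 M.
Ka(C5H5NH+) = Kw/Kb = 1.0e-14 / 1.7 x 10^-9 = 5.88e-6.
[H^+] = sqrt(Ka x [C5H5NH+]) = sqrt(5.88e-6 x 0.08708) = 0.000716 M.
pH = -log(0.000716) = 3.15.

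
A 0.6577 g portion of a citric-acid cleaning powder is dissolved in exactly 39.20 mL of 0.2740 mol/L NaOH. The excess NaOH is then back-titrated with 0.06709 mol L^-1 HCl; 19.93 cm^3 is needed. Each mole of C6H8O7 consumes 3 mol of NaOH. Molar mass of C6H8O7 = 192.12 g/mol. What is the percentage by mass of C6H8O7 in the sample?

Total n(NaOH) added = 0.2740 x 0.03920 = 0.01074 mol.
n(HCl) used = 0.06709 x 0.01993 = 0.001337 mol, which equals the excess n(NaOH).
So n(NaOH) consumed by the sample = 0.01074 - 0.001337 = 0.009404 mol.
n(C6H8O7) = 0.009404 / 3 = 0.003135 mol.
mass C6H8O7 = 0.003135 x 192.12 = 0.6022 g, so %C6H8O7 = 0.6022/0.6577 x 100 = 91.6%.

91.6%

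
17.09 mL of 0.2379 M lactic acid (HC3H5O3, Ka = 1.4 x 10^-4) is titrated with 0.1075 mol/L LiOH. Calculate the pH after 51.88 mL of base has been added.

n(acid) = 0.2379 x 0.01709 = 0.004066 mol; n(LiOH) added = 0.1075 x 0.05188 = 0.005577 mol.
Base is in excess by 0.005577 - 0.004066 = 0.001511 mol in a total volume of 0.06897 L.
[OH^-] = 0.001511/0.06897 = 0.02191 M, so pOH = 1.66 and pH = 14.00 - 1.66 = 12.34.

12.34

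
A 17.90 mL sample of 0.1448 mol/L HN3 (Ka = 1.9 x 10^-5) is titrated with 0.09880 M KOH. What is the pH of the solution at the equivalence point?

8.75

n(HN3) = 0.1448 x 0.01790 = 0.002592 mol; V(KOH) at equivalence = 0.002592/0.09880 = 0.02623 L.
At equivalence all the acid is converted to N3-; total volume = 0.01790 + 0.02623 = 0.04413 L, so [N3-] = 0.002592/0.04413 = 0.05873 M.
Kb = Kw/Ka = 1.0e-14 / 1.9 x 10^-5 = 5.26e-10.
[OH^-] = sqrt(Kb x [N3-]) = sqrt(5.26e-10 x 0.05873) = 5.56e-6 M.
pOH = 5.25, so pH = 14.00 - 5.25 = 8.75.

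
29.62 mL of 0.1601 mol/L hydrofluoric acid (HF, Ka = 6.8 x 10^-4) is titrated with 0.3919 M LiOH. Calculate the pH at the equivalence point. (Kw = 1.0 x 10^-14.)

8.11

n(HF) = 0.1601 x 0.02962 = 0.004742 mol; V(LiOH) at equivalence = 0.004742/0.3919 = 0.01210 L.
At equivalence all the acid is converted to F-; total volume = 0.02962 + 0.01210 = 0.04172 L, so [F-] = 0.004742/0.04172 = 0.1137 M.
Kb = Kw/Ka = 1.0e-14 / 6.8 x 10^-4 = 1.47e-11.
[OH^-] = sqrt(Kb x [F-]) = sqrt(1.47e-11 x 0.1137) = 1.29e-6 M.
pOH = 5.89, so pH = 14.00 - 5.89 = 8.11.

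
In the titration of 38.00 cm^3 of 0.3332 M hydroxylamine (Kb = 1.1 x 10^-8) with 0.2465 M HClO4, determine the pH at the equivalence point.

n(NH2OH) = 0.3332 x 0.03800 = 0.01266 mol; V(HClO4) at equivalence = 0.01266/0.2465 = 0.05137 L.
At equivalence the base is fully converted to NH3OH+; total volume = 0.08937 L, so [NH3OH+] = 0.01266/0.08937 = 0.1417 M.
Ka(NH3OH+) = Kw/Kb = 1.0e-14 / 1.1 x 10^-8 = 9.09e-7.
[H^+] = sqrt(Ka x [NH3OH+]) = sqrt(9.09e-7 x 0.1417) = 0.000359 M.
pH = -log(0.000359) = 3.45.

3.45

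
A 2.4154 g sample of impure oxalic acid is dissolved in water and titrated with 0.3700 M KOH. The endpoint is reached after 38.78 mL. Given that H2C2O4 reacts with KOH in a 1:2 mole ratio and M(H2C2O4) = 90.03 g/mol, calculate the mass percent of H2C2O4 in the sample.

n(KOH) = 0.3700 x 0.03878 = 0.01435 mol.
n(H2C2O4) = 0.01435 / 2 = 0.007174 mol.
mass of H2C2O4 = 0.007174 x 90.03 = 0.6459 g.
% purity = 0.6459 / 2.4154 x 100 = 26.7%.

26.7%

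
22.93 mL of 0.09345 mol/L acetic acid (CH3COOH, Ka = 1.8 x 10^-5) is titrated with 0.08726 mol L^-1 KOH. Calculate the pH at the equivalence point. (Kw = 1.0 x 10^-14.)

n(CH3COOH) = 0.09345 x 0.02293 = 0.002143 mol; V(KOH) at equivalence = 0.002143/0.08726 = 0.02456 L.
At equivalence all the acid is converted to CH3COO-; total volume = 0.02293 + 0.02456 = 0.04749 L, so [CH3COO-] = 0.002143/0.04749 = 0.04512 M.
Kb = Kw/Ka = 1.0e-14 / 1.8 x 10^-5 = 5.56e-10.
[OH^-] = sqrt(Kb x [CH3COO-]) = sqrt(5.56e-10 x 0.04512) = 5.01e-6 M.
pOH = 5.30, so pH = 14.00 - 5.30 = 8.70.

8.70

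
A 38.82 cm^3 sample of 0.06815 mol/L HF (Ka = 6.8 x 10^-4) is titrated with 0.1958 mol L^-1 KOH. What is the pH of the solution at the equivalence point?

n(HF) = 0.06815 x 0.03882 = 0.002646 mol; V(KOH) at equivalence = 0.002646/0.1958 = 0.01351 L.
At equivalence all the acid is converted to F-; total volume = 0.03882 + 0.01351 = 0.05233 L, so [F-] = 0.002646/0.05233 = 0.05055 M.
Kb = Kw/Ka = 1.0e-14 / 6.8 x 10^-4 = 1.47e-11.
[OH^-] = sqrt(Kb x [F-]) = sqrt(1.47e-11 x 0.05055) = 8.62e-7 M.
pOH = 6.06, so pH = 14.00 - 6.06 = 7.94.

7.94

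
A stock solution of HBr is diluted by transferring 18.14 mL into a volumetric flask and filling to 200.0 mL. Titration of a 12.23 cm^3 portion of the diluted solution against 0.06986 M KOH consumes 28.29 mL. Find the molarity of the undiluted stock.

1.78 M

n(KOH) = 0.06986 x 0.02829 = 0.001976 mol.
n(HBr) in the aliquot = 0.001976 mol.
[diluted HBr] = 0.001976 / 0.01223 = 0.1616 M.
Dilution factor = 200.0/18.14 = 11.03, so [stock] = 0.1616 x 11.03 = 1.78 M.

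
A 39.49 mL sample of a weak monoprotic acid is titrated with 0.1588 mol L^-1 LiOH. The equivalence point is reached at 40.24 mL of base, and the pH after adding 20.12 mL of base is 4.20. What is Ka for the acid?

6.3 x 10^-5

20.12 mL is half of the equivalence volume, so this is the half-equivalence point where [HA] = [A^-].
At half-equivalence pH = pKa, so pKa = 4.20.
Ka = 10^(-4.20) = 6.3 x 10^-5.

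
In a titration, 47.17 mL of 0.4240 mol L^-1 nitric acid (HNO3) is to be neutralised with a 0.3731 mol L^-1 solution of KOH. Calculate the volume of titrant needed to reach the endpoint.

n(HNO3) = 0.4240 mol/L x 0.04717 L = 0.02000 mol.
At equivalence n(KOH) = n(HNO3) = 0.02000 mol.
V(KOH) = 0.02000 / 0.3731 = 0.05361 L = 53.6 mL.

53.6 mL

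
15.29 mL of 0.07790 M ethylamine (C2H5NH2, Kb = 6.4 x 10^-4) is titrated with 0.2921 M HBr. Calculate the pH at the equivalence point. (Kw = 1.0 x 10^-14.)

n(C2H5NH2) = 0.07790 x 0.01529 = 0.001191 mol; V(HBr) at equivalence = 0.001191/0.2921 = 0.004078 L.
At equivalence the base is fully converted to C2H5NH3+; total volume = 0.01937 L, so [C2H5NH3+] = 0.001191/0.01937 = 0.06150 M.
Ka(C2H5NH3+) = Kw/Kb = 1.0e-14 / 6.4 x 10^-4 = 1.56e-11.
[H^+] = sqrt(Ka x [C2H5NH3+]) = sqrt(1.56e-11 x 0.06150) = 9.80e-7 M.
pH = -log(9.80e-7) = 6.01.

6.01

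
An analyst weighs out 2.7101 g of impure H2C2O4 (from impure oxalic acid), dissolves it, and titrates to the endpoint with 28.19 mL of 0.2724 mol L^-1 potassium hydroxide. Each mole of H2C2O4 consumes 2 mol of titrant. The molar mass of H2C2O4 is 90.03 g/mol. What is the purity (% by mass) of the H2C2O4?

n(KOH) = 0.2724 x 0.02819 = 0.007679 mol.
n(H2C2O4) = 0.007679 / 2 = 0.003839 mol.
mass of H2C2O4 = 0.003839 x 90.03 = 0.3457 g.
% purity = 0.3457 / 2.7101 x 100 = 12.8%.

12.8%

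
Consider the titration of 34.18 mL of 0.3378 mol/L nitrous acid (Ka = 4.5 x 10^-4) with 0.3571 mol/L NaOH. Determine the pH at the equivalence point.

8.29

n(HNO2) = 0.3378 x 0.03418 = 0.01155 mol; V(NaOH) at equivalence = 0.01155/0.3571 = 0.03233 L.
At equivalence all the acid is converted to NO2-; total volume = 0.03418 + 0.03233 = 0.06651 L, so [NO2-] = 0.01155/0.06651 = 0.1736 M.
Kb = Kw/Ka = 1.0e-14 / 4.5 x 10^-4 = 2.22e-11.
[OH^-] = sqrt(Kb x [NO2-]) = sqrt(2.22e-11 x 0.1736) = 1.96e-6 M.
pOH = 5.71, so pH = 14.00 - 5.71 = 8.29.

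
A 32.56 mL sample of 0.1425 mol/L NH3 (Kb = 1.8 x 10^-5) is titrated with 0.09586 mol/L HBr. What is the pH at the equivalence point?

n(NH3) = 0.1425 x 0.03256 = 0.004640 mol; V(HBr) at equivalence = 0.004640/0.09586 = 0.04840 L.
At equivalence the base is fully converted to NH4+; total volume = 0.08096 L, so [NH4+] = 0.004640/0.08096 = 0.05731 M.
Ka(NH4+) = Kw/Kb = 1.0e-14 / 1.8 x 10^-5 = 5.56e-10.
[H^+] = sqrt(Ka x [NH4+]) = sqrt(5.56e-10 x 0.05731) = 5.64e-6 M.
pH = -log(5.64e-6) = 5.25.

5.25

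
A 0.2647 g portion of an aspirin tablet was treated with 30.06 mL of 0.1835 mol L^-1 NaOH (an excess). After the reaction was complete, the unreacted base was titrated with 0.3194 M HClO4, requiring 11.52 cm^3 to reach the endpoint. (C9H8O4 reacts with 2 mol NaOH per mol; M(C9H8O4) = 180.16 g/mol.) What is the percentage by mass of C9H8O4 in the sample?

Total n(NaOH) added = 0.1835 x 0.03006 = 0.005516 mol.
n(HClO4) used = 0.3194 x 0.01152 = 0.003679 mol, which equals the excess n(NaOH).
So n(NaOH) consumed by the sample = 0.005516 - 0.003679 = 0.001837 mol.
n(C9H8O4) = 0.001837 / 2 = 0.0009183 mol.
mass C9H8O4 = 0.0009183 x 180.16 = 0.1654 g, so %C9H8O4 = 0.1654/0.2647 x 100 = 62.5%.

62.5%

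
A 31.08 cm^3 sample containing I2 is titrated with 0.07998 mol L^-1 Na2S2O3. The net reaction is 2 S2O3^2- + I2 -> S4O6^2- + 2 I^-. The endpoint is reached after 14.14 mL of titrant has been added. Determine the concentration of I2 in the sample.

n(Na2S2O3) = 0.07998 x 0.01414 = 0.001131 mol.
From the balanced equation, 2 mol Na2S2O3 reacts with 1 mol I2, so n(I2) = 0.001131 x 1/2 = 0.0005655 mol.
[I2] = 0.0005655 / 0.03108 L = 0.0182 M.

0.0182 M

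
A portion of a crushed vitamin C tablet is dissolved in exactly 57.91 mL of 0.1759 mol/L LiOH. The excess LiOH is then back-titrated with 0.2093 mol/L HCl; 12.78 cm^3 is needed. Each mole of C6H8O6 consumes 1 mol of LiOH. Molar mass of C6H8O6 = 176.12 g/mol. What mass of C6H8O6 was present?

1.32 g

Total n(LiOH) added = 0.1759 x 0.05791 = 0.01019 mol.
n(HCl) used = 0.2093 x 0.01278 = 0.002675 mol, which equals the excess n(LiOH).
So n(LiOH) consumed by the sample = 0.01019 - 0.002675 = 0.007512 mol.
n(C6H8O6) = 0.007512 / 1 = 0.007512 mol.
mass = 0.007512 mol x 176.12 g/mol = 1.32 g.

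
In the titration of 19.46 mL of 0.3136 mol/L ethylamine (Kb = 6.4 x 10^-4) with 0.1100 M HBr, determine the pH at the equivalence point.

n(C2H5NH2) = 0.3136 x 0.01946 = 0.006103 mol; V(HBr) at equivalence = 0.006103/0.1100 = 0.05548 L.
At equivalence the base is fully converted to C2H5NH3+; total volume = 0.07494 L, so [C2H5NH3+] = 0.006103/0.07494 = 0.08144 M.
Ka(C2H5NH3+) = Kw/Kb = 1.0e-14 / 6.4 x 10^-4 = 1.56e-11.
[H^+] = sqrt(Ka x [C2H5NH3+]) = sqrt(1.56e-11 x 0.08144) = 1.13e-6 M.
pH = -log(1.13e-6) = 5.95.

5.95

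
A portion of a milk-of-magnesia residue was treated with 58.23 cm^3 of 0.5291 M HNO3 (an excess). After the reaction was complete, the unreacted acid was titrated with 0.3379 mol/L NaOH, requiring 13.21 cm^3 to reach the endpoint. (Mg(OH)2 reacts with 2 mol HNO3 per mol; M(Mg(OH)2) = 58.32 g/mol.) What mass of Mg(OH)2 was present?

Total n(HNO3) added = 0.5291 x 0.05823 = 0.03081 mol.
n(NaOH) used = 0.3379 x 0.01321 = 0.004464 mol, which equals the excess n(HNO3).
So n(HNO3) consumed by the sample = 0.03081 - 0.004464 = 0.02635 mol.
n(Mg(OH)2) = 0.02635 / 2 = 0.01317 mol.
mass = 0.01317 mol x 58.32 g/mol = 0.768 g.

0.768 g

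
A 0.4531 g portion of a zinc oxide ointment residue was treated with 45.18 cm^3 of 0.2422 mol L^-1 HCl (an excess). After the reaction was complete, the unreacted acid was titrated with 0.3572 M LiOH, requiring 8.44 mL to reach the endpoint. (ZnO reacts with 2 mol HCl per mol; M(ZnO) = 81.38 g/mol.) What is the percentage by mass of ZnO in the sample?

Total n(HCl) added = 0.2422 x 0.04518 = 0.01094 mol.
n(LiOH) used = 0.3572 x 0.008440 = 0.003015 mol, which equals the excess n(HCl).
So n(HCl) consumed by the sample = 0.01094 - 0.003015 = 0.007928 mol.
n(ZnO) = 0.007928 / 2 = 0.003964 mol.
mass ZnO = 0.003964 x 81.38 = 0.3226 g, so %ZnO = 0.3226/0.4531 x 100 = 71.2%.

71.2%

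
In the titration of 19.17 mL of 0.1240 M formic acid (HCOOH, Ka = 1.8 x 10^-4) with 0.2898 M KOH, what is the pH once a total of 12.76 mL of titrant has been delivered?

12.62

n(acid) = 0.1240 x 0.01917 = 0.002377 mol; n(KOH) added = 0.2898 x 0.01276 = 0.003698 mol.
Base is in excess by 0.003698 - 0.002377 = 0.001321 mol in a total volume of 0.03193 L.
[OH^-] = 0.001321/0.03193 = 0.04136 M, so pOH = 1.38 and pH = 14.00 - 1.38 = 12.62.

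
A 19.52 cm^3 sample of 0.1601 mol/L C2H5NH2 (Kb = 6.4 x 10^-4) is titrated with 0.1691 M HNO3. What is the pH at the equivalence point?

n(C2H5NH2) = 0.1601 x 0.01952 = 0.003125 mol; V(HNO3) at equivalence = 0.003125/0.1691 = 0.01848 L.
At equivalence the base is fully converted to C2H5NH3+; total volume = 0.03800 L, so [C2H5NH3+] = 0.003125/0.03800 = 0.08224 M.
Ka(C2H5NH3+) = Kw/Kb = 1.0e-14 / 6.4 x 10^-4 = 1.56e-11.
[H^+] = sqrt(Ka x [C2H5NH3+]) = sqrt(1.56e-11 x 0.08224) = 1.13e-6 M.
pH = -log(1.13e-6) = 5.95.

5.95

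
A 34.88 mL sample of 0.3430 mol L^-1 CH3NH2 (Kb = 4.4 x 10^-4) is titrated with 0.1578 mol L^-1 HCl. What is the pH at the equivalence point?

5.80

n(CH3NH2) = 0.3430 x 0.03488 = 0.01196 mol; V(HCl) at equivalence = 0.01196/0.1578 = 0.07582 L.
At equivalence the base is fully converted to CH3NH3+; total volume = 0.1107 L, so [CH3NH3+] = 0.01196/0.1107 = 0.1081 M.
Ka(CH3NH3+) = Kw/Kb = 1.0e-14 / 4.4 x 10^-4 = 2.27e-11.
[H^+] = sqrt(Ka x [CH3NH3+]) = sqrt(2.27e-11 x 0.1081) = 1.57e-6 M.
pH = -log(1.57e-6) = 5.80.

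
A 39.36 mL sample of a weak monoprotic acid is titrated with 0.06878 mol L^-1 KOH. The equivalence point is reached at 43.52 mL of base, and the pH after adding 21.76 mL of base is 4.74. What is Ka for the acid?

1.8 x 10^-5

21.76 mL is half of the equivalence volume, so this is the half-equivalence point where [HA] = [A^-].
At half-equivalence pH = pKa, so pKa = 4.74.
Ka = 10^(-4.74) = 1.8 x 10^-5.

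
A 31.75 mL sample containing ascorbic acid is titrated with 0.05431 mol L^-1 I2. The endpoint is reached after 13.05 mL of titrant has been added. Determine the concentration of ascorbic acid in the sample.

0.0223 M

n(I2) = 0.05431 x 0.01305 = 0.0007087 mol.
From the balanced equation, 1 mol I2 reacts with 1 mol ascorbic acid, so n(ascorbic acid) = 0.0007087 x 1/1 = 0.0007087 mol.
[ascorbic acid] = 0.0007087 / 0.03175 L = 0.0223 M.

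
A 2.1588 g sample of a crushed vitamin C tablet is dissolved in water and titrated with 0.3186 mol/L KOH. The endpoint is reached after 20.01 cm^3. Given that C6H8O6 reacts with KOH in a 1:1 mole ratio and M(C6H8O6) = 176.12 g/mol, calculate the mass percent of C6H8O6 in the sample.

52.0%

n(KOH) = 0.3186 x 0.02001 = 0.006375 mol.
n(C6H8O6) = 0.006375 / 1 = 0.006375 mol.
mass of C6H8O6 = 0.006375 x 176.12 = 1.123 g.
% purity = 1.123 / 2.1588 x 100 = 52.0%.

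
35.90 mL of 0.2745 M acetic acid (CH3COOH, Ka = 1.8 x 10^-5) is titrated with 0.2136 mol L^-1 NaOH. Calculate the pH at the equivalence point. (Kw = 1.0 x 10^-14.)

8.91

n(CH3COOH) = 0.2745 x 0.03590 = 0.009855 mol; V(NaOH) at equivalence = 0.009855/0.2136 = 0.04614 L.
At equivalence all the acid is converted to CH3COO-; total volume = 0.03590 + 0.04614 = 0.08204 L, so [CH3COO-] = 0.009855/0.08204 = 0.1201 M.
Kb = Kw/Ka = 1.0e-14 / 1.8 x 10^-5 = 5.56e-10.
[OH^-] = sqrt(Kb x [CH3COO-]) = sqrt(5.56e-10 x 0.1201) = 8.17e-6 M.
pOH = 5.09, so pH = 14.00 - 5.09 = 8.91.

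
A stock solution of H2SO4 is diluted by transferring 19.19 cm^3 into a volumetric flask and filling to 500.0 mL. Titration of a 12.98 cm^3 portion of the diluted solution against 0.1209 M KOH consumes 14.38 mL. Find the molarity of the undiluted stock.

n(KOH) = 0.1209 x 0.01438 = 0.001739 mol.
n(H2SO4) in the aliquot = 0.001739 x 1/2 = 0.0008693 mol.
[diluted H2SO4] = 0.0008693 / 0.01298 = 0.06697 M.
Dilution factor = 500.0/19.19 = 26.06, so [stock] = 0.06697 x 26.06 = 1.74 M.

1.74 M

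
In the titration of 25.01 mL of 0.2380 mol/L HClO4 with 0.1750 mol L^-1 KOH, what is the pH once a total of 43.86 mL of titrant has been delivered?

12.40

n(acid) = 0.2380 x 0.02501 = 0.005952 mol; n(KOH) added = 0.1750 x 0.04386 = 0.007675 mol.
Base is in excess by 0.007675 - 0.005952 = 0.001723 mol in a total volume of 0.06887 L.
[OH^-] = 0.001723/0.06887 = 0.02502 M, so pOH = 1.60 and pH = 14.00 - 1.60 = 12.40.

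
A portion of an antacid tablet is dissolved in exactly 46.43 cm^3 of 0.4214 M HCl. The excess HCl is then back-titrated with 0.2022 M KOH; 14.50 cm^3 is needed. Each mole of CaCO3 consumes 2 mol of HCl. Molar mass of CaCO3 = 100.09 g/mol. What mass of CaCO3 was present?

Total n(HCl) added = 0.4214 x 0.04643 = 0.01957 mol.
n(KOH) used = 0.2022 x 0.01450 = 0.002932 mol, which equals the excess n(HCl).
So n(HCl) consumed by the sample = 0.01957 - 0.002932 = 0.01663 mol.
n(CaCO3) = 0.01663 / 2 = 0.008317 mol.
mass = 0.008317 mol x 100.09 g/mol = 0.832 g.

0.832 g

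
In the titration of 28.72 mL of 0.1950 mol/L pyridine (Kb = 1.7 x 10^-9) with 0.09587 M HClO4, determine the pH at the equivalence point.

n(C5H5N) = 0.1950 x 0.02872 = 0.005600 mol; V(HClO4) at equivalence = 0.005600/0.09587 = 0.05842 L.
At equivalence the base is fully converted to C5H5NH+; total volume = 0.08714 L, so [C5H5NH+] = 0.005600/0.08714 = 0.06427 M.
Ka(C5H5NH+) = Kw/Kb = 1.0e-14 / 1.7 x 10^-9 = 5.88e-6.
[H^+] = sqrt(Ka x [C5H5NH+]) = sqrt(5.88e-6 x 0.06427) = 0.000615 M.
pH = -log(0.000615) = 3.21.

3.21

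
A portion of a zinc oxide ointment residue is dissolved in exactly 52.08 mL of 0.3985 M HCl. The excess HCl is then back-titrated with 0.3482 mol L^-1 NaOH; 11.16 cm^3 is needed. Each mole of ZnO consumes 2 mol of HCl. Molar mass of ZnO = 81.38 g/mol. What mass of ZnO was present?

Total n(HCl) added = 0.3985 x 0.05208 = 0.02075 mol.
n(NaOH) used = 0.3482 x 0.01116 = 0.003886 mol, which equals the excess n(HCl).
So n(HCl) consumed by the sample = 0.02075 - 0.003886 = 0.01687 mol.
n(ZnO) = 0.01687 / 2 = 0.008434 mol.
mass = 0.008434 mol x 81.38 g/mol = 0.686 g.

0.686 g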